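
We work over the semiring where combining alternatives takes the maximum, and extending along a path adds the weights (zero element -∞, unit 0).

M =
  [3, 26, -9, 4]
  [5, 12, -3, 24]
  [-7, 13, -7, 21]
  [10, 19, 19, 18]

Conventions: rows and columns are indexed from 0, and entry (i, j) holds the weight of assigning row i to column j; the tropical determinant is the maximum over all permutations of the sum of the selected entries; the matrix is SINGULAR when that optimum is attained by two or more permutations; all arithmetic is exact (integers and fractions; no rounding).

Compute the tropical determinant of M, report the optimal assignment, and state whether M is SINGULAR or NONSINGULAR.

σ = (0, 1, 2, 3): 3 + 12 + (-7) + 18 = 26
σ = (0, 1, 3, 2): 3 + 12 + 21 + 19 = 55
σ = (0, 2, 1, 3): 3 + (-3) + 13 + 18 = 31
σ = (0, 2, 3, 1): 3 + (-3) + 21 + 19 = 40
σ = (0, 3, 1, 2): 3 + 24 + 13 + 19 = 59
σ = (0, 3, 2, 1): 3 + 24 + (-7) + 19 = 39
σ = (1, 0, 2, 3): 26 + 5 + (-7) + 18 = 42
σ = (1, 0, 3, 2): 26 + 5 + 21 + 19 = 71
σ = (1, 2, 0, 3): 26 + (-3) + (-7) + 18 = 34
σ = (1, 2, 3, 0): 26 + (-3) + 21 + 10 = 54
σ = (1, 3, 0, 2): 26 + 24 + (-7) + 19 = 62
σ = (1, 3, 2, 0): 26 + 24 + (-7) + 10 = 53
σ = (2, 0, 1, 3): (-9) + 5 + 13 + 18 = 27
σ = (2, 0, 3, 1): (-9) + 5 + 21 + 19 = 36
σ = (2, 1, 0, 3): (-9) + 12 + (-7) + 18 = 14
σ = (2, 1, 3, 0): (-9) + 12 + 21 + 10 = 34
σ = (2, 3, 0, 1): (-9) + 24 + (-7) + 19 = 27
σ = (2, 3, 1, 0): (-9) + 24 + 13 + 10 = 38
σ = (3, 0, 1, 2): 4 + 5 + 13 + 19 = 41
σ = (3, 0, 2, 1): 4 + 5 + (-7) + 19 = 21
σ = (3, 1, 0, 2): 4 + 12 + (-7) + 19 = 28
σ = (3, 1, 2, 0): 4 + 12 + (-7) + 10 = 19
σ = (3, 2, 0, 1): 4 + (-3) + (-7) + 19 = 13
σ = (3, 2, 1, 0): 4 + (-3) + 13 + 10 = 24
Optimal value attained by: σ = (1, 0, 3, 2).
Answer: det⊕(M) = 71; verdict: NONSINGULAR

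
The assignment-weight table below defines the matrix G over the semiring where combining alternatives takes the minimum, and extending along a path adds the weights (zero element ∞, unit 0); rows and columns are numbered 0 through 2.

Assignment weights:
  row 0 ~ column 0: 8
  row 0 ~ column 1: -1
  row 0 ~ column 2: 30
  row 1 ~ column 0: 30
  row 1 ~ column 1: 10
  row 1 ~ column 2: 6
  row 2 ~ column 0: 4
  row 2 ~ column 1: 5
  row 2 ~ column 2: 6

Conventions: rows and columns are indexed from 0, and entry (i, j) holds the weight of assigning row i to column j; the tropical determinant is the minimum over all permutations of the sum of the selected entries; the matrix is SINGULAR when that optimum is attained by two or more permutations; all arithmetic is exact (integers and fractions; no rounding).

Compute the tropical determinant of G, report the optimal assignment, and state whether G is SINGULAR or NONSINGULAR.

σ = (0, 1, 2): 8 + 10 + 6 = 24
σ = (0, 2, 1): 8 + 6 + 5 = 19
σ = (1, 0, 2): (-1) + 30 + 6 = 35
σ = (1, 2, 0): (-1) + 6 + 4 = 9
σ = (2, 0, 1): 30 + 30 + 5 = 65
σ = (2, 1, 0): 30 + 10 + 4 = 44
Optimal value attained by: σ = (1, 2, 0).
Answer: det⊕(G) = 9; verdict: NONSINGULAR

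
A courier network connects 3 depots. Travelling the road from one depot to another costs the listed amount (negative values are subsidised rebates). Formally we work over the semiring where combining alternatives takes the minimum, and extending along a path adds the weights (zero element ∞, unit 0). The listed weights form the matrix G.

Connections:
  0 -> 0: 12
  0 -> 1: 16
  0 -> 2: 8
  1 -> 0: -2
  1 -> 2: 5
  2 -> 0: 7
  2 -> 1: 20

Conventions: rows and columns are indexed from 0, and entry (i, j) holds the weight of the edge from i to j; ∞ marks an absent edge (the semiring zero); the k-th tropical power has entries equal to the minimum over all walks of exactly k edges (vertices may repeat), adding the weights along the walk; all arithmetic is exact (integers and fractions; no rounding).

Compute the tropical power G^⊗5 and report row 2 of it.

G^⊗2:
  [14, 28, 20]
  [10, 14, 6]
  [18, 23, 15]
G^⊗3:
  [26, 30, 22]
  [12, 26, 18]
  [21, 34, 26]
G^⊗4:
  [28, 42, 34]
  [24, 28, 20]
  [32, 37, 29]
G^⊗5:
  [40, 44, 36]
  [26, 40, 32]
  [35, 48, 40]
Answer: row 2 of G^⊗5 = [35, 48, 40]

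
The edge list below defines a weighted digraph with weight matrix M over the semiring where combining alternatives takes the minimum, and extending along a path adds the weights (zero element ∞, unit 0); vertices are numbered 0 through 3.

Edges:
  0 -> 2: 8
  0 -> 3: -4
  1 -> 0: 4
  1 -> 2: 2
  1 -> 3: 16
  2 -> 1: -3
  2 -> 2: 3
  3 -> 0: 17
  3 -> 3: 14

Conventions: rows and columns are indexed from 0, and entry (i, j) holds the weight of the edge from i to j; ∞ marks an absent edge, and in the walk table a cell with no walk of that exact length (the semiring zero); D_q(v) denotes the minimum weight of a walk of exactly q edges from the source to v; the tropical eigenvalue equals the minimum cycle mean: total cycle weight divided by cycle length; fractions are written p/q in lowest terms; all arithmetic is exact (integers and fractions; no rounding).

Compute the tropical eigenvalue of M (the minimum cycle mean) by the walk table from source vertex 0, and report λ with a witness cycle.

q=0: [0, ∞, ∞, ∞]
q=1: [∞, ∞, 8, -4]
q=2: [13, 5, 11, 10]
q=3: [9, 8, 7, 9]
q=4: [12, 4, 10, 5]
Optimal cycle mean attained by: cycle 1->2->1, total 2 + (-3), length 2.
Answer: λ = -1/2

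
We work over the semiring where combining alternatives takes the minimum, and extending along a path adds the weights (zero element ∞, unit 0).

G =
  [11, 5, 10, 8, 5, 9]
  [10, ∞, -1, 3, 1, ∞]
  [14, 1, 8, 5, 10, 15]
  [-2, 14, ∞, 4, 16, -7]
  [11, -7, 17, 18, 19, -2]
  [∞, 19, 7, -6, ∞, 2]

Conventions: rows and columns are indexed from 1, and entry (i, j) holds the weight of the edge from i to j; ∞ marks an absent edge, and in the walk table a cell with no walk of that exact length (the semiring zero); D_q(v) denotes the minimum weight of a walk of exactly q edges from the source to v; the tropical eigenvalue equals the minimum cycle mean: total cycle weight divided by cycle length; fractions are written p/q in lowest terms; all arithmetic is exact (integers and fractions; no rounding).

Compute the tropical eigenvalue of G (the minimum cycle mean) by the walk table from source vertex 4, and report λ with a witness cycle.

q=0: [∞, ∞, ∞, 0, ∞, ∞]
q=1: [-2, 14, ∞, 4, 16, -7]
q=2: [2, 3, 0, -13, 3, -5]
q=3: [-15, -4, 2, -11, 3, -20]
q=4: [-13, -10, -13, -26, -10, -18]
q=5: [-28, -17, -11, -24, -10, -33]
q=6: [-26, -23, -26, -39, -23, -31]
Optimal cycle mean attained by: cycle 4->6->4, total (-7) + (-6), length 2.
Answer: λ = -13/2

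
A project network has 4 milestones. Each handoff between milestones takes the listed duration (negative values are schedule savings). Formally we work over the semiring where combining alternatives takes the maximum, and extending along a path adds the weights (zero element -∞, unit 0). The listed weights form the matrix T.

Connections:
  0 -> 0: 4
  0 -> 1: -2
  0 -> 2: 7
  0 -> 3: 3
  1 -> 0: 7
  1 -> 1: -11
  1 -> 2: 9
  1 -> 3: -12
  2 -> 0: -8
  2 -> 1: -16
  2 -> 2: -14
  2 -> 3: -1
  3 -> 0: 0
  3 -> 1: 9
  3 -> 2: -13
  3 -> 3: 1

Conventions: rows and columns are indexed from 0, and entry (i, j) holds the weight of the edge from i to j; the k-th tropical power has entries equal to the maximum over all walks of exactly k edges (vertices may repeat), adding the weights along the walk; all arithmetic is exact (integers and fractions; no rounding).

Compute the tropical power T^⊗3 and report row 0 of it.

T^⊗2:
  [8, 12, 11, 7]
  [11, 5, 14, 10]
  [-1, 8, -1, 0]
  [16, 10, 18, 3]
T^⊗3:
  [19, 16, 21, 11]
  [15, 19, 18, 14]
  [15, 9, 17, 2]
  [20, 14, 23, 19]
Answer: row 0 of T^⊗3 = [19, 16, 21, 11]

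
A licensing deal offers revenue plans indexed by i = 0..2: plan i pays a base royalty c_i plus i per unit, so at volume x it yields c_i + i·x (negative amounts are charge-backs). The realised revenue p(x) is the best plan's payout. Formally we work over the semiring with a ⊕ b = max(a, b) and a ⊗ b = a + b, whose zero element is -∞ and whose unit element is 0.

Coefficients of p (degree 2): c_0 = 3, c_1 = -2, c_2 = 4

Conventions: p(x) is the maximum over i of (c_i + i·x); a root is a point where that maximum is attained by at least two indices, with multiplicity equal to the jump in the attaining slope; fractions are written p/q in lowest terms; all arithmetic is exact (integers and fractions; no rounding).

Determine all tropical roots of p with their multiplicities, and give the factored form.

hull edge (i=0, c=3) to (i=2, c=4): slope 1/2, span 2
Factored form: p(x) = 4 ⊗ (x ⊕ (-1/2)) ⊗ (x ⊕ (-1/2))
Answer: roots = -1/2 (mult 2)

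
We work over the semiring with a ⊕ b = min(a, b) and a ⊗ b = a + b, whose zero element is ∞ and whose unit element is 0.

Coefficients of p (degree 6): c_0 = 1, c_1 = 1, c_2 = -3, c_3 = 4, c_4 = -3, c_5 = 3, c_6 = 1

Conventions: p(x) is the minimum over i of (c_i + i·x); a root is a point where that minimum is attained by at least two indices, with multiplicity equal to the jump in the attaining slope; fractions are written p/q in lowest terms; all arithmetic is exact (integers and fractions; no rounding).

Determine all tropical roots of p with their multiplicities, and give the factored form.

hull edge (i=0, c=1) to (i=2, c=-3): slope -2, span 2
hull edge (i=2, c=-3) to (i=4, c=-3): slope 0, span 2
hull edge (i=4, c=-3) to (i=6, c=1): slope 2, span 2
Factored form: p(x) = 1 ⊗ (x ⊕ (-2)) ⊗ (x ⊕ (-2)) ⊗ (x ⊕ 0) ⊗ (x ⊕ 0) ⊗ (x ⊕ 2) ⊗ (x ⊕ 2)
Answer: roots = -2 (mult 2), 0 (mult 2), 2 (mult 2)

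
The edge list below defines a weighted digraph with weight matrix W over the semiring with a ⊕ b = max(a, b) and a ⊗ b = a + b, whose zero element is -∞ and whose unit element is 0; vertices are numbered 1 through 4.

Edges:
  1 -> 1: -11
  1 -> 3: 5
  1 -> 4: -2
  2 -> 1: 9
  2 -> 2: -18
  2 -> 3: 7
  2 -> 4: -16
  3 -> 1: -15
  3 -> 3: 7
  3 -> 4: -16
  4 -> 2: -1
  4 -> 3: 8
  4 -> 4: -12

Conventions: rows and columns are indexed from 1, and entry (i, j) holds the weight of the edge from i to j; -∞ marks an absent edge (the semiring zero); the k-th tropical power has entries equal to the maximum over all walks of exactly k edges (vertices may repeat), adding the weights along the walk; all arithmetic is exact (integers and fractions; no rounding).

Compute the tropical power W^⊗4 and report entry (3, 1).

W^⊗2:
  [-10, -3, 12, -11]
  [-2, -17, 14, 7]
  [-8, -17, 14, -9]
  [8, -13, 15, -8]
W^⊗3:
  [6, -12, 19, -4]
  [-1, 6, 21, -2]
  [-1, -10, 21, -2]
  [0, -9, 22, 6]
W^⊗4:
  [4, -5, 26, 4]
  [15, -3, 28, 5]
  [6, -3, 28, 5]
  [7, 5, 29, 6]
Key observation: the optimum is the walk 3->3->3->3->1, with weight 7 + 7 + 7 + (-15) = 6.
Optimal value attained by: walk 3->3->3->3->1.
Answer: (W^⊗4)[3][1] = 6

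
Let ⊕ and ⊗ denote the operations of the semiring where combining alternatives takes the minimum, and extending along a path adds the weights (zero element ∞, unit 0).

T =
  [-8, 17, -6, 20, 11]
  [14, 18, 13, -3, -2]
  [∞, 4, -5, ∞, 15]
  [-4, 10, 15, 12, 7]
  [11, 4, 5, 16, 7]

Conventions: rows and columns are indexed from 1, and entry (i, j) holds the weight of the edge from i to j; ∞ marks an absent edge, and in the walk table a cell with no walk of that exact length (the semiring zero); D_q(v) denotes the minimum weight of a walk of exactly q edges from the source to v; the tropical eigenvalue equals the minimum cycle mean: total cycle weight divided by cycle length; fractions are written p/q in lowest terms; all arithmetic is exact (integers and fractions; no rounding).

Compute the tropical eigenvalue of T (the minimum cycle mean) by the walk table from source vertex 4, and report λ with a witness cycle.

q=0: [∞, ∞, ∞, 0, ∞]
q=1: [-4, 10, 15, 12, 7]
q=2: [-12, 11, -10, 7, 7]
q=3: [-20, -6, -18, 8, -1]
q=4: [-28, -14, -26, -9, -9]
q=5: [-36, -22, -34, -17, -17]
Optimal cycle mean attained by: cycle 1->1, total (-8), length 1.
Answer: λ = -8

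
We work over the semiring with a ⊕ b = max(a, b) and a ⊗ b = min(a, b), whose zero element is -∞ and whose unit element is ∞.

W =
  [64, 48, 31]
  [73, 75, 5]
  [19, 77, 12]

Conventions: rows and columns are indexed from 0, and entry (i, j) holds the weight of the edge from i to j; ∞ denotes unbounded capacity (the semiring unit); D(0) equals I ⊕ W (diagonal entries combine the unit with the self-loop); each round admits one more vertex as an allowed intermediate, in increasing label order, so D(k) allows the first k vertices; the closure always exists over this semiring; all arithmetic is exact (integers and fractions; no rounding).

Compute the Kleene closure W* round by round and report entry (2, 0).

D(0):
  [∞, 48, 31]
  [73, ∞, 5]
  [19, 77, ∞]
D(1):
  [∞, 48, 31]
  [73, ∞, 31]
  [19, 77, ∞]
D(2):
  [∞, 48, 31]
  [73, ∞, 31]
  [73, 77, ∞]
D(3):
  [∞, 48, 31]
  [73, ∞, 31]
  [73, 77, ∞]
Answer: W*[2][0] = 73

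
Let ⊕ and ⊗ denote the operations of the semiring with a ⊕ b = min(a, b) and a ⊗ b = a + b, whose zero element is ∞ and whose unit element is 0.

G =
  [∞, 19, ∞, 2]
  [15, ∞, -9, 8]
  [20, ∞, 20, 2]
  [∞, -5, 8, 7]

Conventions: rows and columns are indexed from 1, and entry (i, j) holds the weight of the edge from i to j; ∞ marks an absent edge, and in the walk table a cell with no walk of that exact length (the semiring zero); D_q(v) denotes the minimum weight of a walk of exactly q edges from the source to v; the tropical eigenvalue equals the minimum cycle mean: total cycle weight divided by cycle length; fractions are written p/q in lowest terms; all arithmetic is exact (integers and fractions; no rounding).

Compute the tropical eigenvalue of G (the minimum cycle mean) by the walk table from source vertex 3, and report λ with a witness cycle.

q=0: [∞, ∞, 0, ∞]
q=1: [20, ∞, 20, 2]
q=2: [40, -3, 10, 9]
q=3: [12, 4, -12, 5]
q=4: [8, 0, -5, -10]
Optimal cycle mean attained by: cycle 2->3->4->2, total (-9) + 2 + (-5), length 3.
Answer: λ = -4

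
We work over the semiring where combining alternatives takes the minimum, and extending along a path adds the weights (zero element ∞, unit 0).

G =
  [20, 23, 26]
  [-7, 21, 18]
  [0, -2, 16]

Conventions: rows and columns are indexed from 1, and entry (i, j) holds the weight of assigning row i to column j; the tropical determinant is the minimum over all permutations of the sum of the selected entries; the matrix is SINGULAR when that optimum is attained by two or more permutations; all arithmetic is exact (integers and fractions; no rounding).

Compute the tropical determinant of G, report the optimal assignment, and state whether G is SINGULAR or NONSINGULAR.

σ = (1, 2, 3): 20 + 21 + 16 = 57
σ = (1, 3, 2): 20 + 18 + (-2) = 36
σ = (2, 1, 3): 23 + (-7) + 16 = 32
σ = (2, 3, 1): 23 + 18 + 0 = 41
σ = (3, 1, 2): 26 + (-7) + (-2) = 17
σ = (3, 2, 1): 26 + 21 + 0 = 47
Optimal value attained by: σ = (3, 1, 2).
Answer: det⊕(G) = 17; verdict: NONSINGULAR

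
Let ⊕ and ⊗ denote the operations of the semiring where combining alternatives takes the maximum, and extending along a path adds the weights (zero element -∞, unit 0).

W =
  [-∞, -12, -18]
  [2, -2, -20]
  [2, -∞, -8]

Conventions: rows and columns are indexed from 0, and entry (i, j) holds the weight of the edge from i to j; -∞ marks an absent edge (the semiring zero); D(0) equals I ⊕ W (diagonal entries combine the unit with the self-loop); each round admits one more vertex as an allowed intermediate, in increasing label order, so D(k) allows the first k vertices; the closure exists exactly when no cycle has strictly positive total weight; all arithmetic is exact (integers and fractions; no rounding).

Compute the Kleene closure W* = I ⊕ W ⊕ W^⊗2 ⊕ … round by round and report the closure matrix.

D(0):
  [0, -12, -18]
  [2, 0, -20]
  [2, -∞, 0]
D(1):
  [0, -12, -18]
  [2, 0, -16]
  [2, -10, 0]
D(2):
  [0, -12, -18]
  [2, 0, -16]
  [2, -10, 0]
D(3):
  [0, -12, -18]
  [2, 0, -16]
  [2, -10, 0]
Answer: W* = [[0, -12, -18], [2, 0, -16], [2, -10, 0]]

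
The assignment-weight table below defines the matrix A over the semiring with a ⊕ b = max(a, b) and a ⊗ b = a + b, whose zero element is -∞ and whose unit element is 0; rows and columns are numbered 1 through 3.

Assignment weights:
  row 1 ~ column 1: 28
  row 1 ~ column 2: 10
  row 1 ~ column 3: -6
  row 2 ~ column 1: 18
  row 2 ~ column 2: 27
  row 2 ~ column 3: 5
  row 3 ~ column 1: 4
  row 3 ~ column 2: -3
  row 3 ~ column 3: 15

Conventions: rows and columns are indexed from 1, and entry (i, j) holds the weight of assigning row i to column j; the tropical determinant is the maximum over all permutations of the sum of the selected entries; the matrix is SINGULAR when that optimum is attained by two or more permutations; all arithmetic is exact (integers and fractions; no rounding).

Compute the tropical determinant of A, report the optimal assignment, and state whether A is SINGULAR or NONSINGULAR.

σ = (1, 2, 3): 28 + 27 + 15 = 70
σ = (1, 3, 2): 28 + 5 + (-3) = 30
σ = (2, 1, 3): 10 + 18 + 15 = 43
σ = (2, 3, 1): 10 + 5 + 4 = 19
σ = (3, 1, 2): (-6) + 18 + (-3) = 9
σ = (3, 2, 1): (-6) + 27 + 4 = 25
Optimal value attained by: σ = (1, 2, 3).
Answer: det⊕(A) = 70; verdict: NONSINGULAR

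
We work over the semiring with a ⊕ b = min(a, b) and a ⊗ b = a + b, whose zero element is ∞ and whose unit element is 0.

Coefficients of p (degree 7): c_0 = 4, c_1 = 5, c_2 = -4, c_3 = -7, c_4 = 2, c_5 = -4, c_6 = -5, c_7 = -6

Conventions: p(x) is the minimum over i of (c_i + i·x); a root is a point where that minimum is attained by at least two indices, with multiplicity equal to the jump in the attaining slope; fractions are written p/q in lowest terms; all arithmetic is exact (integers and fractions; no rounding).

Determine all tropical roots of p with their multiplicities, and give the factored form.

hull edge (i=0, c=4) to (i=2, c=-4): slope -4, span 2
hull edge (i=2, c=-4) to (i=3, c=-7): slope -3, span 1
hull edge (i=3, c=-7) to (i=7, c=-6): slope 1/4, span 4
Factored form: p(x) = -6 ⊗ (x ⊕ (-1/4)) ⊗ (x ⊕ (-1/4)) ⊗ (x ⊕ (-1/4)) ⊗ (x ⊕ (-1/4)) ⊗ (x ⊕ 3) ⊗ (x ⊕ 4) ⊗ (x ⊕ 4)
Answer: roots = -1/4 (mult 4), 3 (mult 1), 4 (mult 2)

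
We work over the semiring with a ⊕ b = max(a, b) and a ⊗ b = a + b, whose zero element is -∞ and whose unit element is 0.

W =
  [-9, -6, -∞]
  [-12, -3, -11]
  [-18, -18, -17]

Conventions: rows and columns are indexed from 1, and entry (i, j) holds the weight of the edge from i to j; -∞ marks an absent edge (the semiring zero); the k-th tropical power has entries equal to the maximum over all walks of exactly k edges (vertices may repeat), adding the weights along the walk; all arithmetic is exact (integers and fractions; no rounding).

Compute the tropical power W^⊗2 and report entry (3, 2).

W^⊗2:
  [-18, -9, -17]
  [-15, -6, -14]
  [-27, -21, -29]
Key observation: the optimum is the walk 3->2->2, with weight (-18) + (-3) = -21.
Optimal value attained by: walk 3->2->2.
Answer: (W^⊗2)[3][2] = -21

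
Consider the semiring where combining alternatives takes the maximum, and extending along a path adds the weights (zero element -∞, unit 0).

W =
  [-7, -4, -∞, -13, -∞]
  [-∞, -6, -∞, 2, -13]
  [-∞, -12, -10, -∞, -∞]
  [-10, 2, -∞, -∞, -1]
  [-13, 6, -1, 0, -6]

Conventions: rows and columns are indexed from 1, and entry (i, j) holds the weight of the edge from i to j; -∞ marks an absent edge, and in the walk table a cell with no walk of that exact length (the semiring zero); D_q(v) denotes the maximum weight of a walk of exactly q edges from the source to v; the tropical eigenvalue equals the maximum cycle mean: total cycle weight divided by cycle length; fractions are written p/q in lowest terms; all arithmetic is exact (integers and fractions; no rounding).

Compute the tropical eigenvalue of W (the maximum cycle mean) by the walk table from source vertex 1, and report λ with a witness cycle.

q=0: [0, -∞, -∞, -∞, -∞]
q=1: [-7, -4, -∞, -13, -∞]
q=2: [-14, -10, -∞, -2, -14]
q=3: [-12, 0, -15, -8, -3]
q=4: [-16, 3, -4, 2, -9]
q=5: [-8, 4, -10, 5, 1]
Optimal cycle mean attained by: cycle 2->4->5->2, total 2 + (-1) + 6, length 3.
Answer: λ = 7/3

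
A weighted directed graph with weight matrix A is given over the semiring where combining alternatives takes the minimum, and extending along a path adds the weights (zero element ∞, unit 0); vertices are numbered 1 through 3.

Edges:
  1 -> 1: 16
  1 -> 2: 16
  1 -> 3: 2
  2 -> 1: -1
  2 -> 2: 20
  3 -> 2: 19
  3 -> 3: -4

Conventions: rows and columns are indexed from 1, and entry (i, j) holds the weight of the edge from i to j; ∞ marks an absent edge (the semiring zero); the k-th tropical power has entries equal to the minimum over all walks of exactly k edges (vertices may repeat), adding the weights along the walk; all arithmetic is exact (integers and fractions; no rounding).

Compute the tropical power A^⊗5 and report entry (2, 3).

A^⊗2:
  [15, 21, -2]
  [15, 15, 1]
  [18, 15, -8]
A^⊗3:
  [20, 17, -6]
  [14, 20, -3]
  [14, 11, -12]
A^⊗4:
  [16, 13, -10]
  [19, 16, -7]
  [10, 7, -16]
A^⊗5:
  [12, 9, -14]
  [15, 12, -11]
  [6, 3, -20]
Key observation: the optimum is the walk 2->1->3->3->3->3, with weight (-1) + 2 + (-4) + (-4) + (-4) = -11.
Optimal value attained by: walk 2->1->3->3->3->3.
Answer: (A^⊗5)[2][3] = -11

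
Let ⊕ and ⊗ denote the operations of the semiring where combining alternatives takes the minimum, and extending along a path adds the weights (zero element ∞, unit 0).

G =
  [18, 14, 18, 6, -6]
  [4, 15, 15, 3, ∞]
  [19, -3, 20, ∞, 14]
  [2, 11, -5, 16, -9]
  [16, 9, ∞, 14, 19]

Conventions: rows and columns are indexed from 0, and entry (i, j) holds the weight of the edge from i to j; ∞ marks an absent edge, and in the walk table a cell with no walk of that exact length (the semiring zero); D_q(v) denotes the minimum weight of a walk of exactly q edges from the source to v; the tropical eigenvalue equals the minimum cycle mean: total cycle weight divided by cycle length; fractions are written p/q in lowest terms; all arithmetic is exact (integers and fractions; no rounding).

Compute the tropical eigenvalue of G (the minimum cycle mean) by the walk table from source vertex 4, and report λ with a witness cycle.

q=0: [∞, ∞, ∞, ∞, 0]
q=1: [16, 9, ∞, 14, 19]
q=2: [13, 24, 9, 12, 5]
q=3: [14, 6, 7, 19, 3]
q=4: [10, 4, 14, 9, 8]
q=5: [8, 11, 4, 7, 0]
Optimal cycle mean attained by: cycle 1->3->2->1, total 3 + (-5) + (-3), length 3.
Answer: λ = -5/3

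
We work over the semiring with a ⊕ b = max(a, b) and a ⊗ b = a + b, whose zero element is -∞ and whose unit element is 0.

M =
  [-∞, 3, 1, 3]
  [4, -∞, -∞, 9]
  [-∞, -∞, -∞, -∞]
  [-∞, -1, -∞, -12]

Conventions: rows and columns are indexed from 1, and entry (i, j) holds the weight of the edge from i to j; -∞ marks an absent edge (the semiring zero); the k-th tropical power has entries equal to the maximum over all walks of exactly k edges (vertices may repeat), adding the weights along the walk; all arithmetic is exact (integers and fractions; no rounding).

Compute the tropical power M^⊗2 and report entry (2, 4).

M^⊗2:
  [7, 2, -∞, 12]
  [-∞, 8, 5, 7]
  [-∞, -∞, -∞, -∞]
  [3, -13, -∞, 8]
Key observation: the optimum is the walk 2->1->4, with weight 4 + 3 = 7.
Optimal value attained by: walk 2->1->4.
Answer: (M^⊗2)[2][4] = 7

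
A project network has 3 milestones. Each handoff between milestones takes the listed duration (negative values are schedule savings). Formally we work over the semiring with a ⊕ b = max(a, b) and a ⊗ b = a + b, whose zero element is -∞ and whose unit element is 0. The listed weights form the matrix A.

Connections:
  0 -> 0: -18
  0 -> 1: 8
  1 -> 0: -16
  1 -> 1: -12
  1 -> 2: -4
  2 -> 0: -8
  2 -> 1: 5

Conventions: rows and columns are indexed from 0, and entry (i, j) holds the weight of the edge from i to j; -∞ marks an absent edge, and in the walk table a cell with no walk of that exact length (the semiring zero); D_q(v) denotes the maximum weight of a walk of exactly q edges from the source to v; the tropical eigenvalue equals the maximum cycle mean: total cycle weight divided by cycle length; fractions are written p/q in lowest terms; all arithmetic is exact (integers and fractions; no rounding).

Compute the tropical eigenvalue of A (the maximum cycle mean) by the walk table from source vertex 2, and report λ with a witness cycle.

q=0: [-∞, -∞, 0]
q=1: [-8, 5, -∞]
q=2: [-11, 0, 1]
q=3: [-7, 6, -4]
Optimal cycle mean attained by: cycle 1->2->1, total (-4) + 5, length 2.
Answer: λ = 1/2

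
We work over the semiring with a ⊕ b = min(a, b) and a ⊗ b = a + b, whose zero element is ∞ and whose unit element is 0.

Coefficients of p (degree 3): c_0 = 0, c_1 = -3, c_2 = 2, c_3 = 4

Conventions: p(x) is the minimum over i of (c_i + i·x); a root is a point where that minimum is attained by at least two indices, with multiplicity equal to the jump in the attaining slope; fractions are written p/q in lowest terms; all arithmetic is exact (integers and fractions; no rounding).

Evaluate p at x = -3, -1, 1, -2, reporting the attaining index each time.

p(-3) = min(0+0·(-3)=0, -3+1·(-3)=-6, 2+2·(-3)=-4, 4+3·(-3)=-5) = -6 (attained by i=1)
p(-1) = min(0+0·(-1)=0, -3+1·(-1)=-4, 2+2·(-1)=0, 4+3·(-1)=1) = -4 (attained by i=1)
p(1) = min(0+0·1=0, -3+1·1=-2, 2+2·1=4, 4+3·1=7) = -2 (attained by i=1)
p(-2) = min(0+0·(-2)=0, -3+1·(-2)=-5, 2+2·(-2)=-2, 4+3·(-2)=-2) = -5 (attained by i=1)
Answer: p(-3) = -6; p(-1) = -4; p(1) = -2; p(-2) = -5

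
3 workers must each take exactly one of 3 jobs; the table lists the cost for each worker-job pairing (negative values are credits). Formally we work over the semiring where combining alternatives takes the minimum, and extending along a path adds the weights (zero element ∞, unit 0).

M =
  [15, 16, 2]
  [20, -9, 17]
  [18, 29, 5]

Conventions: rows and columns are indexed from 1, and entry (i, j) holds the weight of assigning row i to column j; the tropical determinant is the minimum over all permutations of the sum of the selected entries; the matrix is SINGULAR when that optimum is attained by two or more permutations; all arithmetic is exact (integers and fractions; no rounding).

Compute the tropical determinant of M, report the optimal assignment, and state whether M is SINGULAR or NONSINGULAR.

σ = (1, 2, 3): 15 + (-9) + 5 = 11
σ = (1, 3, 2): 15 + 17 + 29 = 61
σ = (2, 1, 3): 16 + 20 + 5 = 41
σ = (2, 3, 1): 16 + 17 + 18 = 51
σ = (3, 1, 2): 2 + 20 + 29 = 51
σ = (3, 2, 1): 2 + (-9) + 18 = 11
Optimal value attained by: σ = (1, 2, 3).
Answer: det⊕(M) = 11; verdict: SINGULAR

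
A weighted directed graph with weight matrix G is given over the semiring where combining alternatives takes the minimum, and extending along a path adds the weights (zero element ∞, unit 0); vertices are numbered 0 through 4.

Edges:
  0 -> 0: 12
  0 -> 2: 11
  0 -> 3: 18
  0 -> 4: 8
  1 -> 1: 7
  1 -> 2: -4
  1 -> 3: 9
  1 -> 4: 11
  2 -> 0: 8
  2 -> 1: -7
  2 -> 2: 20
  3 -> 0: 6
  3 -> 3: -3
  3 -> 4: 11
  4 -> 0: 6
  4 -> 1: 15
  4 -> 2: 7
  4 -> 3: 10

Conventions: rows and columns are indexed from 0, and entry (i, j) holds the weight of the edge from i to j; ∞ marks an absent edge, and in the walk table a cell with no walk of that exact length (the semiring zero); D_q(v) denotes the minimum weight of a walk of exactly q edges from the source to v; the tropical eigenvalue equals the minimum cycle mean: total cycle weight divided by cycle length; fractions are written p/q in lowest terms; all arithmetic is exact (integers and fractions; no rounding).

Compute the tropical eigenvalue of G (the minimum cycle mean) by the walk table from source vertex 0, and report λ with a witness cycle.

q=0: [0, ∞, ∞, ∞, ∞]
q=1: [12, ∞, 11, 18, 8]
q=2: [14, 4, 15, 15, 20]
q=3: [21, 8, 0, 12, 15]
q=4: [8, -7, 4, 9, 19]
q=5: [12, -3, -11, 2, 4]
Optimal cycle mean attained by: cycle 1->2->1, total (-4) + (-7), length 2.
Answer: λ = -11/2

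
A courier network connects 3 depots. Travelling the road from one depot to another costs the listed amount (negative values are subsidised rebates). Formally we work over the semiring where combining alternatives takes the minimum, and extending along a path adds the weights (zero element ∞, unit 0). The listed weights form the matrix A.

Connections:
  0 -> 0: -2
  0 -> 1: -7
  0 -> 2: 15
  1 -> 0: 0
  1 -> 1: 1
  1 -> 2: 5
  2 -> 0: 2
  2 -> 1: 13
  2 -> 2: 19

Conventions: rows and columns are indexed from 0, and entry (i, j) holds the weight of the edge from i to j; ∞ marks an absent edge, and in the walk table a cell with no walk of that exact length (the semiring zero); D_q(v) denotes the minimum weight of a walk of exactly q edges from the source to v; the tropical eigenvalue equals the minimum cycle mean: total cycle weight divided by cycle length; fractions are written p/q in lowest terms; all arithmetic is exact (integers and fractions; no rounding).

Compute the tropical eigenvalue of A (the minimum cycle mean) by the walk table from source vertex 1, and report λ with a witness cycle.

q=0: [∞, 0, ∞]
q=1: [0, 1, 5]
q=2: [-2, -7, 6]
q=3: [-7, -9, -2]
Optimal cycle mean attained by: cycle 0->1->0, total (-7) + 0, length 2.
Answer: λ = -7/2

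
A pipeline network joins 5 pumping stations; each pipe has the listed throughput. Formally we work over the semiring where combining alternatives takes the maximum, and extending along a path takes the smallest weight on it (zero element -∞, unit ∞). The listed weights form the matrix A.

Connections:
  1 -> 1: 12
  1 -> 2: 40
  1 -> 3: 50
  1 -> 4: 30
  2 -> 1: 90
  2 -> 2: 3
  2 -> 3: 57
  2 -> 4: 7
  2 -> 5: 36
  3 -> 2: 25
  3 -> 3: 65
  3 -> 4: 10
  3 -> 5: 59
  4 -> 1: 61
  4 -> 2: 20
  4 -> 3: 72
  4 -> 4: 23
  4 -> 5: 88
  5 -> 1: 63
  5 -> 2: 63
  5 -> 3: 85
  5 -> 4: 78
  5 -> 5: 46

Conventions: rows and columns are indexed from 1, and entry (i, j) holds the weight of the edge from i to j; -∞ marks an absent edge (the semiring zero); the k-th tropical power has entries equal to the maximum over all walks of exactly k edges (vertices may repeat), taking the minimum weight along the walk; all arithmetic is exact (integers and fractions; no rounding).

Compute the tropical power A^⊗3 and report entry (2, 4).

A^⊗2:
  [40, 25, 50, 23, 50]
  [36, 40, 57, 36, 57]
  [59, 59, 65, 59, 59]
  [63, 63, 85, 78, 59]
  [63, 46, 72, 46, 78]
A^⊗3:
  [50, 50, 50, 50, 50]
  [57, 57, 57, 57, 57]
  [59, 59, 65, 59, 59]
  [63, 59, 72, 59, 78]
  [63, 63, 78, 78, 59]
Key observation: the optimum is the walk 2->3->5->4, with weight 57 min 59 min 78 = 57.
Optimal value attained by: walk 2->3->5->4.
Answer: (A^⊗3)[2][4] = 57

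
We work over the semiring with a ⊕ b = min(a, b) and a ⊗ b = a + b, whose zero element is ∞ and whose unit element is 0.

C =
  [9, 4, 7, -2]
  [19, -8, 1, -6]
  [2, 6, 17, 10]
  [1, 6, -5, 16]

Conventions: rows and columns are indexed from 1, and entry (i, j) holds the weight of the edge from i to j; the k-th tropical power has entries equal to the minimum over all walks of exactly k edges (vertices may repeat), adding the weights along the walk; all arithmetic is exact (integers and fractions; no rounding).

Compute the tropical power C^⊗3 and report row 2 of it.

C^⊗2:
  [-1, -4, -7, -2]
  [-5, -16, -11, -14]
  [11, -2, 5, 0]
  [-3, -2, 7, -1]
C^⊗3:
  [-5, -12, -7, -10]
  [-13, -24, -19, -22]
  [1, -10, -5, -8]
  [0, -10, -6, -8]
Answer: row 2 of C^⊗3 = [-13, -24, -19, -22]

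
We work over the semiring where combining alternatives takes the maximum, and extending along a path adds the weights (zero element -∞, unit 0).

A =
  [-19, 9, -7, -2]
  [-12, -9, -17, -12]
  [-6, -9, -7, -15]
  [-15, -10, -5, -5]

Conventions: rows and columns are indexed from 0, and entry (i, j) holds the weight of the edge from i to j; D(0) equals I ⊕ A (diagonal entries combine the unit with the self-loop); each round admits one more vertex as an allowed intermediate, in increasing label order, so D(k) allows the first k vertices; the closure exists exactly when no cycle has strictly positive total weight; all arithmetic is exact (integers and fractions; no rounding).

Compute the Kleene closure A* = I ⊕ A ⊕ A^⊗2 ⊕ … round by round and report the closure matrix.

D(0):
  [0, 9, -7, -2]
  [-12, 0, -17, -12]
  [-6, -9, 0, -15]
  [-15, -10, -5, 0]
D(1):
  [0, 9, -7, -2]
  [-12, 0, -17, -12]
  [-6, 3, 0, -8]
  [-15, -6, -5, 0]
D(2):
  [0, 9, -7, -2]
  [-12, 0, -17, -12]
  [-6, 3, 0, -8]
  [-15, -6, -5, 0]
D(3):
  [0, 9, -7, -2]
  [-12, 0, -17, -12]
  [-6, 3, 0, -8]
  [-11, -2, -5, 0]
D(4):
  [0, 9, -7, -2]
  [-12, 0, -17, -12]
  [-6, 3, 0, -8]
  [-11, -2, -5, 0]
Answer: A* = [[0, 9, -7, -2], [-12, 0, -17, -12], [-6, 3, 0, -8], [-11, -2, -5, 0]]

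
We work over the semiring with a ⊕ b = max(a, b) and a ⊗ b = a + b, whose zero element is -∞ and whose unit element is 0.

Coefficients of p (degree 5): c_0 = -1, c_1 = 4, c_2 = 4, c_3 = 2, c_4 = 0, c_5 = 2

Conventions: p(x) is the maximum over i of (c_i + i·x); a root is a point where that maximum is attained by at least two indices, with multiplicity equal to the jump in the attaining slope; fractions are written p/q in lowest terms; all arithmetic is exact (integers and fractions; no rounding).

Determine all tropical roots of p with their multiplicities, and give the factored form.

hull edge (i=0, c=-1) to (i=1, c=4): slope 5, span 1
hull edge (i=1, c=4) to (i=2, c=4): slope 0, span 1
hull edge (i=2, c=4) to (i=5, c=2): slope -2/3, span 3
Factored form: p(x) = 2 ⊗ (x ⊕ (-5)) ⊗ (x ⊕ 0) ⊗ (x ⊕ 2/3) ⊗ (x ⊕ 2/3) ⊗ (x ⊕ 2/3)
Answer: roots = -5 (mult 1), 0 (mult 1), 2/3 (mult 3)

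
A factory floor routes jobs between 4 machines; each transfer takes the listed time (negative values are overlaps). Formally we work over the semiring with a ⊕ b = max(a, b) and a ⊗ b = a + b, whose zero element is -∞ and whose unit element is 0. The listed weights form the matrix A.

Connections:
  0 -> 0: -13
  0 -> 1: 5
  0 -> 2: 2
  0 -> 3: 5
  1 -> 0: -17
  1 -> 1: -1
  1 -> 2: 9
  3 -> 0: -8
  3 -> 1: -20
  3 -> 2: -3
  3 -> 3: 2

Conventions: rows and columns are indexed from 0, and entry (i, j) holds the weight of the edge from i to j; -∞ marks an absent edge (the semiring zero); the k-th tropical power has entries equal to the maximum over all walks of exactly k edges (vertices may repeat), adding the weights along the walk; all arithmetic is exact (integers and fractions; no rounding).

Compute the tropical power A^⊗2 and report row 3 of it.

A^⊗2:
  [-3, 4, 14, 7]
  [-18, -2, 8, -12]
  [-∞, -∞, -∞, -∞]
  [-6, -3, -1, 4]
Answer: row 3 of A^⊗2 = [-6, -3, -1, 4]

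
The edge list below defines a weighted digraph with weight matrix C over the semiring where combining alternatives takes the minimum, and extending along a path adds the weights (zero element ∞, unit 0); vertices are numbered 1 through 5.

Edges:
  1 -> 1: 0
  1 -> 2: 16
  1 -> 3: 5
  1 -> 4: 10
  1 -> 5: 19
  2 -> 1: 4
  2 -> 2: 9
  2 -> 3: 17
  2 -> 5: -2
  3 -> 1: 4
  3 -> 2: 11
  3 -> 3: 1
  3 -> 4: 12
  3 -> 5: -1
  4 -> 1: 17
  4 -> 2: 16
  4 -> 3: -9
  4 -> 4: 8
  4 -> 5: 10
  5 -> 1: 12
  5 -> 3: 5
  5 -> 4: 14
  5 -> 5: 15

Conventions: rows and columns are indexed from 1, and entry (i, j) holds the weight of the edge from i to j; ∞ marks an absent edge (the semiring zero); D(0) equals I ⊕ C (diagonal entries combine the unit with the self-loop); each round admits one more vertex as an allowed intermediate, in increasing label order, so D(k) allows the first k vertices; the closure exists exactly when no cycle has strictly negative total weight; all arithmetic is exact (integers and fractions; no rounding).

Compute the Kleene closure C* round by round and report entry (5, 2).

D(0):
  [0, 16, 5, 10, 19]
  [4, 0, 17, ∞, -2]
  [4, 11, 0, 12, -1]
  [17, 16, -9, 0, 10]
  [12, ∞, 5, 14, 0]
D(1):
  [0, 16, 5, 10, 19]
  [4, 0, 9, 14, -2]
  [4, 11, 0, 12, -1]
  [17, 16, -9, 0, 10]
  [12, 28, 5, 14, 0]
D(2):
  [0, 16, 5, 10, 14]
  [4, 0, 9, 14, -2]
  [4, 11, 0, 12, -1]
  [17, 16, -9, 0, 10]
  [12, 28, 5, 14, 0]
D(3):
  [0, 16, 5, 10, 4]
  [4, 0, 9, 14, -2]
  [4, 11, 0, 12, -1]
  [-5, 2, -9, 0, -10]
  [9, 16, 5, 14, 0]
D(4):
  [0, 12, 1, 10, 0]
  [4, 0, 5, 14, -2]
  [4, 11, 0, 12, -1]
  [-5, 2, -9, 0, -10]
  [9, 16, 5, 14, 0]
D(5):
  [0, 12, 1, 10, 0]
  [4, 0, 3, 12, -2]
  [4, 11, 0, 12, -1]
  [-5, 2, -9, 0, -10]
  [9, 16, 5, 14, 0]
Answer: C*[5][2] = 16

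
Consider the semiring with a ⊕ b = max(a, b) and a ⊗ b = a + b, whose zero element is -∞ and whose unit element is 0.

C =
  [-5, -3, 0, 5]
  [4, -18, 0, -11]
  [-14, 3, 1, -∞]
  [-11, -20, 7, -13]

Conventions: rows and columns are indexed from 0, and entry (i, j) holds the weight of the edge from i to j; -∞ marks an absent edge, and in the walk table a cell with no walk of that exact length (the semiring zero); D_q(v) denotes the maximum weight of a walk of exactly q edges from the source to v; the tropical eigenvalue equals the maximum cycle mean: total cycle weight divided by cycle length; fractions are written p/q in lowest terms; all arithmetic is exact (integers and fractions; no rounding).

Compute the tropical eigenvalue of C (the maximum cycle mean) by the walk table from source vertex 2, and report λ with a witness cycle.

q=0: [-∞, -∞, 0, -∞]
q=1: [-14, 3, 1, -∞]
q=2: [7, 4, 3, -8]
q=3: [8, 6, 7, 12]
q=4: [10, 10, 19, 13]
Optimal cycle mean attained by: cycle 0->3->2->1->0, total 5 + 7 + 3 + 4, length 4.
Answer: λ = 19/4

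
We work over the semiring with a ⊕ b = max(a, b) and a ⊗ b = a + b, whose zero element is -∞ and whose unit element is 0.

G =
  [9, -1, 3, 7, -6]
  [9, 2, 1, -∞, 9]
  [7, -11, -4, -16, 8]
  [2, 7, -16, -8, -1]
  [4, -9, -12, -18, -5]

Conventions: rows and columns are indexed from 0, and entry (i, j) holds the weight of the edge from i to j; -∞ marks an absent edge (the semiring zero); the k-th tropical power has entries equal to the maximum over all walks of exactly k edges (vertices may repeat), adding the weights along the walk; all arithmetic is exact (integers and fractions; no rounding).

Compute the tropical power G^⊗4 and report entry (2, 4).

G^⊗2:
  [18, 14, 12, 16, 11]
  [18, 8, 12, 16, 11]
  [16, 6, 10, 14, 4]
  [16, 9, 8, 9, 16]
  [13, 3, 7, 11, 0]
G^⊗3:
  [27, 23, 21, 25, 23]
  [27, 23, 21, 25, 20]
  [25, 21, 19, 23, 18]
  [25, 16, 19, 23, 18]
  [22, 18, 16, 20, 15]
G^⊗4:
  [36, 32, 30, 34, 32]
  [36, 32, 30, 34, 32]
  [34, 30, 28, 32, 30]
  [34, 30, 28, 32, 27]
  [31, 27, 25, 29, 27]
Key observation: the optimum is the walk 2->0->3->1->4, with weight 7 + 7 + 7 + 9 = 30.
Optimal value attained by: walk 2->0->3->1->4.
Answer: (G^⊗4)[2][4] = 30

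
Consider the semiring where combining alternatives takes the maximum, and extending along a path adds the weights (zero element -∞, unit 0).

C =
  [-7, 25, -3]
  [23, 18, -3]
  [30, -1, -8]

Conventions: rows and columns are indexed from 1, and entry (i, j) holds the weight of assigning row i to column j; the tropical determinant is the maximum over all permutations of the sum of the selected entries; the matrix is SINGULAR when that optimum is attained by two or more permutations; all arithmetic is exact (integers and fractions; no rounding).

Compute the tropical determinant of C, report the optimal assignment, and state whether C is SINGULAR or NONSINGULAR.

σ = (1, 2, 3): (-7) + 18 + (-8) = 3
σ = (1, 3, 2): (-7) + (-3) + (-1) = -11
σ = (2, 1, 3): 25 + 23 + (-8) = 40
σ = (2, 3, 1): 25 + (-3) + 30 = 52
σ = (3, 1, 2): (-3) + 23 + (-1) = 19
σ = (3, 2, 1): (-3) + 18 + 30 = 45
Optimal value attained by: σ = (2, 3, 1).
Answer: det⊕(C) = 52; verdict: NONSINGULAR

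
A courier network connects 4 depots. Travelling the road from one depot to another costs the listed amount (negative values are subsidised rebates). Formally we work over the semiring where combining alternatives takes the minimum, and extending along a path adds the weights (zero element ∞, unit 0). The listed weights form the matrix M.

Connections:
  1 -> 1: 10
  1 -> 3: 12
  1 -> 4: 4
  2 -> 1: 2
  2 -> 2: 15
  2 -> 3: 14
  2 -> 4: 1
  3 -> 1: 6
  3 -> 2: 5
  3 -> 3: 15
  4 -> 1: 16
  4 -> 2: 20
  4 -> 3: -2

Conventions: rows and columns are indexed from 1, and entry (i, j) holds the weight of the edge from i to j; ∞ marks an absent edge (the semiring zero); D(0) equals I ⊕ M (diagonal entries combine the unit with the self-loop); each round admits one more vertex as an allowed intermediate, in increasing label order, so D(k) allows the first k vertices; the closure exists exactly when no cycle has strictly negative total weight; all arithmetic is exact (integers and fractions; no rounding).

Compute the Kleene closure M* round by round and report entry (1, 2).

D(0):
  [0, ∞, 12, 4]
  [2, 0, 14, 1]
  [6, 5, 0, ∞]
  [16, 20, -2, 0]
D(1):
  [0, ∞, 12, 4]
  [2, 0, 14, 1]
  [6, 5, 0, 10]
  [16, 20, -2, 0]
D(2):
  [0, ∞, 12, 4]
  [2, 0, 14, 1]
  [6, 5, 0, 6]
  [16, 20, -2, 0]
D(3):
  [0, 17, 12, 4]
  [2, 0, 14, 1]
  [6, 5, 0, 6]
  [4, 3, -2, 0]
D(4):
  [0, 7, 2, 4]
  [2, 0, -1, 1]
  [6, 5, 0, 6]
  [4, 3, -2, 0]
Answer: M*[1][2] = 7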